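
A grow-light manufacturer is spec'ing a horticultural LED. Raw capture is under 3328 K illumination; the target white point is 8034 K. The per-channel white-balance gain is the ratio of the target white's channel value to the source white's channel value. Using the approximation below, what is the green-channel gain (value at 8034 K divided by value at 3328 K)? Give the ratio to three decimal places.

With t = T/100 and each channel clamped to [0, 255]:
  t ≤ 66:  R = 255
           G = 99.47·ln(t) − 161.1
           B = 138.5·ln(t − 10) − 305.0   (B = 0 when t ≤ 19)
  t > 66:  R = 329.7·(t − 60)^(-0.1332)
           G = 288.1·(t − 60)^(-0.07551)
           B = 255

1.224

At 3328 K (t = 33.28):
  G = 99.47·ln 33.28 − 161.1 = 99.47·3.5050 − 161.1 = 187.538.
At 8034 K (t = 80.34):
  G = 288.1·(80.34 − 60)^(-0.07551) = 288.1·20.34^(-0.07551) = 288.1·0.79654 = 229.483.
Gain = 229.483 / 187.538 = 1.2237 → 1.224.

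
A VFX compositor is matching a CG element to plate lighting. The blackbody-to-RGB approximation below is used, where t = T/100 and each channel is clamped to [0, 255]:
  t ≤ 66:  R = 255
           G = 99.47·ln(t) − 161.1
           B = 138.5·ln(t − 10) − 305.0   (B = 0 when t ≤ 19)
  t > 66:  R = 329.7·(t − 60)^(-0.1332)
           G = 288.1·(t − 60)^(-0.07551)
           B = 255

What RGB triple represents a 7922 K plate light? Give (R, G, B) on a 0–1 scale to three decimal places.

(0.872, 0.904, 1.000)

t = 7922/100 = 79.22; the t > 66 branch applies.
R = 329.7·(79.22 − 60)^(-0.1332) = 329.7·19.22^(-0.1332) = 329.7·0.67453 = 222.394.
G = 288.1·(79.22 − 60)^(-0.07551) = 288.1·19.22^(-0.07551) = 288.1·0.79995 = 230.466.
B = 255 by definition for t > 66.
Dividing each by 255: (0.8721, 0.9038, 1.0000) → (0.872, 0.904, 1.000).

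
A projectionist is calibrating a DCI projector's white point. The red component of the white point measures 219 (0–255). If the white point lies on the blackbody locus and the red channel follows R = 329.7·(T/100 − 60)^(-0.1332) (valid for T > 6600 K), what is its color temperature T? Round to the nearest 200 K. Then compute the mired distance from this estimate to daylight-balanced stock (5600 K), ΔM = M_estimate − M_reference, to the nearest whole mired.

-57 mireds

(t − 60)^(-0.1332) = 219/329.7 = 0.66424.
t − 60 = 0.66424^(1/-0.1332) = 0.66424^(-7.508) = 21.572, so t = 81.572.
T = 100·t = 8157 K → 8200 K to the nearest 200 K.
M_estimate = 10⁶/8200 = 121.95; M_reference = 10⁶/5600 = 178.57.
ΔM = 121.95 − 178.57 = -56.62 → -57 mireds.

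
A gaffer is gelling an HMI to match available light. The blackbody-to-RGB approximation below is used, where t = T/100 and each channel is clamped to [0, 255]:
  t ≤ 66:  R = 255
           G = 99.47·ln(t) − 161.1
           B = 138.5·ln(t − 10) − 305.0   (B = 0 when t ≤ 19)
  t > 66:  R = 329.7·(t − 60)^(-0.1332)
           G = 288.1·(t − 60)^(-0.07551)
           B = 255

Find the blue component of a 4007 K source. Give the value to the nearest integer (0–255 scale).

166

t = 4007/100 = 40.07; the t ≤ 66 branch applies.
B = 138.5·ln(40.07 − 10) − 305.0 = 138.5·ln 30.07 − 305.0 = 138.5·3.4035 − 305.0 = 166.389.
Rounded: 166.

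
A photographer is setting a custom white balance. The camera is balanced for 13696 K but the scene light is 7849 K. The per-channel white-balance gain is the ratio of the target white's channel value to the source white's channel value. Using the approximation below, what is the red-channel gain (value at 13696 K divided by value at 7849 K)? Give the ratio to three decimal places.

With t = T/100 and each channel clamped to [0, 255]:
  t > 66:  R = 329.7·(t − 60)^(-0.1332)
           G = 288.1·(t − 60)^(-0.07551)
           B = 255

0.827

At 7849 K (t = 78.49):
  R = 329.7·(78.49 − 60)^(-0.1332) = 329.7·18.49^(-0.1332) = 329.7·0.67802 = 223.544.
At 13696 K (t = 136.96):
  R = 329.7·(136.96 − 60)^(-0.1332) = 329.7·76.96^(-0.1332) = 329.7·0.56072 = 184.871.
Gain = 184.871 / 223.544 = 0.8270 → 0.827.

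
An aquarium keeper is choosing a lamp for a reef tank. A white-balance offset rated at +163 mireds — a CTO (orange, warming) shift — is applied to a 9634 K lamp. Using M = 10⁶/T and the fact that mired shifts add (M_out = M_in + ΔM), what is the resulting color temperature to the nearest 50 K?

M_in = 10⁶/9634 = 103.80 mireds.
M_out = 103.80 + (+163) = 266.80 mireds.
T_out = 10⁶/266.80 = 3748.1 K → 3750 K.

3750 K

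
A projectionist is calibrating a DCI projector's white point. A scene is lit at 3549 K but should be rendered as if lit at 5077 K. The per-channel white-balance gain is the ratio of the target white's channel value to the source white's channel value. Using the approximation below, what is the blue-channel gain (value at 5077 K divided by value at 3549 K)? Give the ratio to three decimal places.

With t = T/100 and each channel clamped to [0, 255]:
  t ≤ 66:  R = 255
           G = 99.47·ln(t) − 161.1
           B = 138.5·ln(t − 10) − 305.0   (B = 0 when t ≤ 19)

1.453

At 3549 K (t = 35.49):
  B = 138.5·ln(35.49 − 10) − 305.0 = 138.5·ln 25.49 − 305.0 = 138.5·3.2383 − 305.0 = 143.503.
At 5077 K (t = 50.77):
  B = 138.5·ln(50.77 − 10) − 305.0 = 138.5·ln 40.77 − 305.0 = 138.5·3.7079 − 305.0 = 208.551.
Gain = 208.551 / 143.503 = 1.4533 → 1.453.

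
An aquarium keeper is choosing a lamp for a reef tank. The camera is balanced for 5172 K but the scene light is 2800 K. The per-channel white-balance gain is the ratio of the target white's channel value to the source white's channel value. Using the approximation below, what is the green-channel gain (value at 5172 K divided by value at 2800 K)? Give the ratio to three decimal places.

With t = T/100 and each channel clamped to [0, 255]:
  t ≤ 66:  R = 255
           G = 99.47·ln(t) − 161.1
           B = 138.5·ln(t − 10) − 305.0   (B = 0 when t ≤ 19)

1.358

At 2800 K (t = 28):
  G = 99.47·ln 28 − 161.1 = 99.47·3.3322 − 161.1 = 170.354.
At 5172 K (t = 51.72):
  G = 99.47·ln 51.72 − 161.1 = 99.47·3.9458 − 161.1 = 231.393.
Gain = 231.393 / 170.354 = 1.3583 → 1.358.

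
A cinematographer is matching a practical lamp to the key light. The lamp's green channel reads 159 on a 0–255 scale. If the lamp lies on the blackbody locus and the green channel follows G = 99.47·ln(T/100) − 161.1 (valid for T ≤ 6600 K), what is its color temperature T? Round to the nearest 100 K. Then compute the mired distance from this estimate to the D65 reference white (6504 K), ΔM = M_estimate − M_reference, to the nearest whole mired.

+246 mireds

ln t = (159 + 161.1) / 99.47 = 3.2181.
t = e^3.2181 = 24.980.
T = 100·t = 2498 K → 2500 K to the nearest 100 K.
M_estimate = 10⁶/2500 = 400.00; M_reference = 10⁶/6504 = 153.75.
ΔM = 400.00 − 153.75 = 246.25 → +246 mireds.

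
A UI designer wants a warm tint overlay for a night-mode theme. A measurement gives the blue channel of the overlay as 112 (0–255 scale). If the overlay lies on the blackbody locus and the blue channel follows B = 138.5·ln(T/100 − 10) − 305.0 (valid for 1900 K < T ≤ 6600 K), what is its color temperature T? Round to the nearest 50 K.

3050 K

ln(t − 10) = (112 + 305.0) / 138.5 = 3.0108.
t − 10 = e^3.0108 = 20.304, so t = 30.304.
T = 100·t = 3030 K → 3050 K to the nearest 50 K.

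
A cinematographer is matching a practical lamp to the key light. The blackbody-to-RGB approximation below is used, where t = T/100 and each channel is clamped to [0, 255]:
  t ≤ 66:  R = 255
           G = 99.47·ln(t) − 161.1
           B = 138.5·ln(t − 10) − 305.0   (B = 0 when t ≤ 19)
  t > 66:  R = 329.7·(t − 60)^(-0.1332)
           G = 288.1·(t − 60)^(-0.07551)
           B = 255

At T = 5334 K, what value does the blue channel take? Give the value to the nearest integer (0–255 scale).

t = 5334/100 = 53.34; the t ≤ 66 branch applies.
B = 138.5·ln(53.34 − 10) − 305.0 = 138.5·ln 43.34 − 305.0 = 138.5·3.7691 − 305.0 = 217.017.
Rounded: 217.

217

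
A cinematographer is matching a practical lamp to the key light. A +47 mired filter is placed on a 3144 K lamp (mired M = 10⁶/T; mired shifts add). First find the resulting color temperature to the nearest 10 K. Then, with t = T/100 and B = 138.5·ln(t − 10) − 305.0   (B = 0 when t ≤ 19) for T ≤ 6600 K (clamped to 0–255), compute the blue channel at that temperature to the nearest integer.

91

M_in = 10⁶/3144 = 318.07; M_out = 318.07 + (+47) = 365.07.
T_out = 10⁶/365.07 = 2739.2 K → 2740 K; t = 27.4.
B = 138.5·ln(27.4 − 10) − 305.0 = 138.5·ln 17.4 − 305.0 = 138.5·2.8565 − 305.0 = 90.621.
Rounded: 91.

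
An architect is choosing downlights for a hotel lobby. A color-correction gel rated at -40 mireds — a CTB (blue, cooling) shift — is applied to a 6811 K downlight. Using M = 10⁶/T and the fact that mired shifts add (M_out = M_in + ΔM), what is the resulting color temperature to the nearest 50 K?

9350 K

M_in = 10⁶/6811 = 146.82 mireds.
M_out = 146.82 + (-40) = 106.82 mireds.
T_out = 10⁶/106.82 = 9361.4 K → 9350 K.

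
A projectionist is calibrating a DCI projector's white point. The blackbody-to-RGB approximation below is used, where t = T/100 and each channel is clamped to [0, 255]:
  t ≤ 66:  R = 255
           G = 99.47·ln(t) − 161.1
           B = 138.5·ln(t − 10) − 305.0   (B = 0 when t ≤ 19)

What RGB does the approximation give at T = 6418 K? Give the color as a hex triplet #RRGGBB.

#FFFDF8

t = 6418/100 = 64.18; the t ≤ 66 branch applies.
R = 255 by definition for t ≤ 66.
G = 99.47·ln 64.18 − 161.1 = 99.47·4.1617 − 161.1 = 252.863.
B = 138.5·ln(64.18 − 10) − 305.0 = 138.5·ln 54.18 − 305.0 = 138.5·3.9923 − 305.0 = 247.935.
Rounded: (255, 253, 248).
In hex: #FFFDF8.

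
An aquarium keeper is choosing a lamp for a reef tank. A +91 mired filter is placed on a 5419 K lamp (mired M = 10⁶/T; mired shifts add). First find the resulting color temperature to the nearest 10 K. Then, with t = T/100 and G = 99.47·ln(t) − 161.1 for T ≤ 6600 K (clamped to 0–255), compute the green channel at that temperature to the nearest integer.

196

M_in = 10⁶/5419 = 184.54; M_out = 184.54 + (+91) = 275.54.
T_out = 10⁶/275.54 = 3629.3 K → 3630 K; t = 36.3.
G = 99.47·ln 36.3 − 161.1 = 99.47·3.5918 − 161.1 = 196.178.
Rounded: 196.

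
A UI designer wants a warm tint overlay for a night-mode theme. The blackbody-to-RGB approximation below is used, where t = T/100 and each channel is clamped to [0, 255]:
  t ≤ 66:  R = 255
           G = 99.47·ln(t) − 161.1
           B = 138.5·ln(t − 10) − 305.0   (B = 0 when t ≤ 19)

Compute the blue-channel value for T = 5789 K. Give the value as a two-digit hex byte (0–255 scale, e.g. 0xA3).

t = 5789/100 = 57.89; the t ≤ 66 branch applies.
B = 138.5·ln(57.89 − 10) − 305.0 = 138.5·ln 47.89 − 305.0 = 138.5·3.8689 − 305.0 = 230.844.
Rounded: 231; in hex, 0xE7.

0xE7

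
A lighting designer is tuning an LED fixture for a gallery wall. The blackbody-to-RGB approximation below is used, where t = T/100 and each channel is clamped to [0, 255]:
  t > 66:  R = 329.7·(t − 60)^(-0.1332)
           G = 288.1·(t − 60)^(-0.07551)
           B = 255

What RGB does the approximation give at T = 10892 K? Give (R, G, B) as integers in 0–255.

t = 10892/100 = 108.92; the t > 66 branch applies.
R = 329.7·(108.92 − 60)^(-0.1332) = 329.7·48.92^(-0.1332) = 329.7·0.59561 = 196.372.
G = 288.1·(108.92 − 60)^(-0.07551) = 288.1·48.92^(-0.07551) = 288.1·0.74546 = 214.768.
B = 255 by definition for t > 66.
Rounded: (196, 215, 255).

(196, 215, 255)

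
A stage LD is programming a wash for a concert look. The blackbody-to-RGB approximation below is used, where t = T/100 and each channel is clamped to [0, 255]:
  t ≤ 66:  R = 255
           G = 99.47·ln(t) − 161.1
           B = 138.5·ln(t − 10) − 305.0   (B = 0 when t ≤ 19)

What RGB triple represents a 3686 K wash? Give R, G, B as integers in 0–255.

t = 3686/100 = 36.86; the t ≤ 66 branch applies.
R = 255 by definition for t ≤ 66.
G = 99.47·ln 36.86 − 161.1 = 99.47·3.6071 − 161.1 = 197.701.
B = 138.5·ln(36.86 − 10) − 305.0 = 138.5·ln 26.86 − 305.0 = 138.5·3.2906 − 305.0 = 150.753.
Rounded: (255, 198, 151).

R=255, G=198, B=151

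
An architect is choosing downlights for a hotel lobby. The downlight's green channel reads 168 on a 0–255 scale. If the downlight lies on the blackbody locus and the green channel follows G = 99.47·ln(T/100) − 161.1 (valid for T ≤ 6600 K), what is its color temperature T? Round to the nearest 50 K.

2750 K

ln t = (168 + 161.1) / 99.47 = 3.3085.
t = e^3.3085 = 27.345.
T = 100·t = 2735 K → 2750 K to the nearest 50 K.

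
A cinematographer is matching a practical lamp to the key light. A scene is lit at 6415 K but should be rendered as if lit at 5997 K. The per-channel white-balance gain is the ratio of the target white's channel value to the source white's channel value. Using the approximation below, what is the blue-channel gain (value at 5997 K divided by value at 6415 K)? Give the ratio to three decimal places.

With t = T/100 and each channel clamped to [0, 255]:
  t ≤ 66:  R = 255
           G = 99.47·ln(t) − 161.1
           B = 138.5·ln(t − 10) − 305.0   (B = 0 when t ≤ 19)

At 6415 K (t = 64.15):
  B = 138.5·ln(64.15 − 10) − 305.0 = 138.5·ln 54.15 − 305.0 = 138.5·3.9918 − 305.0 = 247.858.
At 5997 K (t = 59.97):
  B = 138.5·ln(59.97 − 10) − 305.0 = 138.5·ln 49.97 − 305.0 = 138.5·3.9114 − 305.0 = 236.732.
Gain = 236.732 / 247.858 = 0.9551 → 0.955.

0.955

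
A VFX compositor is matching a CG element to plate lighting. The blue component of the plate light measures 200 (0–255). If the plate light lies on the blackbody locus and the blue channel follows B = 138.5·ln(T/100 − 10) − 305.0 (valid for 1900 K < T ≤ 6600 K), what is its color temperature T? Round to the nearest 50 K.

4850 K

ln(t − 10) = (200 + 305.0) / 138.5 = 3.6462.
t − 10 = e^3.6462 = 38.329, so t = 48.329.
T = 100·t = 4833 K → 4850 K to the nearest 50 K.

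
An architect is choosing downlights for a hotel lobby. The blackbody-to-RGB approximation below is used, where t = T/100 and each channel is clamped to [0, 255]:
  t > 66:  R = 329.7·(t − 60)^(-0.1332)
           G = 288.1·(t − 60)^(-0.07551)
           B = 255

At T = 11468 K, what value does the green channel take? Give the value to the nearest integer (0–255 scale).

t = 11468/100 = 114.68; the t > 66 branch applies.
G = 288.1·(114.68 − 60)^(-0.07551) = 288.1·54.68^(-0.07551) = 288.1·0.73922 = 212.971.
Rounded: 213.

213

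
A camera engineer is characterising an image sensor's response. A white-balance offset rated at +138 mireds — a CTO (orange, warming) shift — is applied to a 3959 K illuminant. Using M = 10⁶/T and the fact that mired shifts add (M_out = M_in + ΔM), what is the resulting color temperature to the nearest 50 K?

M_in = 10⁶/3959 = 252.59 mireds.
M_out = 252.59 + (+138) = 390.59 mireds.
T_out = 10⁶/390.59 = 2560.2 K → 2550 K.

2550 K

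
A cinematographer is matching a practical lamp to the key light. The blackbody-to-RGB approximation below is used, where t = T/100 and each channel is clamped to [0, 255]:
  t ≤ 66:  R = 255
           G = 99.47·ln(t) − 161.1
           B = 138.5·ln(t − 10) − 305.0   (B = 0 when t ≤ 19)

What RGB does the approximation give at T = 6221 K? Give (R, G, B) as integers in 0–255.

(255, 250, 243)

t = 6221/100 = 62.21; the t ≤ 66 branch applies.
R = 255 by definition for t ≤ 66.
G = 99.47·ln 62.21 − 161.1 = 99.47·4.1305 − 161.1 = 249.762.
B = 138.5·ln(62.21 − 10) − 305.0 = 138.5·ln 52.21 − 305.0 = 138.5·3.9553 − 305.0 = 242.805.
Rounded: (255, 250, 243).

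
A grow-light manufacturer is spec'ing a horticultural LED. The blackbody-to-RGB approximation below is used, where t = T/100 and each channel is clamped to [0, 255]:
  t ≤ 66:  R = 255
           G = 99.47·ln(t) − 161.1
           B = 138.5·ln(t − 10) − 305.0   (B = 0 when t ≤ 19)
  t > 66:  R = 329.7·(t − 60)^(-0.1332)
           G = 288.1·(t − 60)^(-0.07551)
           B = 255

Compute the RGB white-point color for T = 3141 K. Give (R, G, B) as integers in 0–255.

t = 3141/100 = 31.41; the t ≤ 66 branch applies.
R = 255 by definition for t ≤ 66.
G = 99.47·ln 31.41 − 161.1 = 99.47·3.4471 − 161.1 = 181.786.
B = 138.5·ln(31.41 − 10) − 305.0 = 138.5·ln 21.41 − 305.0 = 138.5·3.0639 − 305.0 = 119.344.
Rounded: (255, 182, 119).

(255, 182, 119)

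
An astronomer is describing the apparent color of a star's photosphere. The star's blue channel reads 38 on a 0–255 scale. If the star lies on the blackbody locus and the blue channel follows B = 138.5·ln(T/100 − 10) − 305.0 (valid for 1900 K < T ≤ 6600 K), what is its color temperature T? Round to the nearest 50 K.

2200 K

ln(t − 10) = (38 + 305.0) / 138.5 = 2.4765.
t − 10 = e^2.4765 = 11.900, so t = 21.900.
T = 100·t = 2190 K → 2200 K to the nearest 50 K.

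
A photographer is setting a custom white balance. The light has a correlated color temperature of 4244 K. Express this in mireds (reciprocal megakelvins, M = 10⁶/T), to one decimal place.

M = 10⁶ / 4244 = 235.627 → 235.6 mireds.

235.6 mireds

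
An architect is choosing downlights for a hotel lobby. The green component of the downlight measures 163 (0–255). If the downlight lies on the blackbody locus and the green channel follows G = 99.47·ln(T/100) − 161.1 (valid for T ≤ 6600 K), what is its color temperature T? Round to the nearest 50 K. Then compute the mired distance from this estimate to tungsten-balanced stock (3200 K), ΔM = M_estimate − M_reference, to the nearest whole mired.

ln t = (163 + 161.1) / 99.47 = 3.2583.
t = e^3.2583 = 26.004.
T = 100·t = 2600 K → 2600 K to the nearest 50 K.
M_estimate = 10⁶/2600 = 384.62; M_reference = 10⁶/3200 = 312.50.
ΔM = 384.62 − 312.50 = 72.12 → +72 mireds.

+72 mireds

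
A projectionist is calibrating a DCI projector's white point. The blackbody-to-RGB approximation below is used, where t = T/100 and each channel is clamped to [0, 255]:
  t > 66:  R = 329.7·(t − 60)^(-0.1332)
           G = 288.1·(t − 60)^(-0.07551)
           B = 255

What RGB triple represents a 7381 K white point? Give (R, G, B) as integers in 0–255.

(232, 236, 255)

t = 7381/100 = 73.81; the t > 66 branch applies.
R = 329.7·(73.81 − 60)^(-0.1332) = 329.7·13.81^(-0.1332) = 329.7·0.70490 = 232.405.
G = 288.1·(73.81 − 60)^(-0.07551) = 288.1·13.81^(-0.07551) = 288.1·0.82017 = 236.291.
B = 255 by definition for t > 66.
Rounded: (232, 236, 255).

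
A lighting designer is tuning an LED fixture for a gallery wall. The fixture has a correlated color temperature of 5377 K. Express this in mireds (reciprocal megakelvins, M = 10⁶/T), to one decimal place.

M = 10⁶ / 5377 = 185.977 → 186.0 mireds.

186.0 mireds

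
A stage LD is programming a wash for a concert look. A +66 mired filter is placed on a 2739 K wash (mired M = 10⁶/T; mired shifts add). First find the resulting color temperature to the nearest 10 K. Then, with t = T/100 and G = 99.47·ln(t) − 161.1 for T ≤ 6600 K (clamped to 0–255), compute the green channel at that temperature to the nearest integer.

152

M_in = 10⁶/2739 = 365.10; M_out = 365.10 + (+66) = 431.10.
T_out = 10⁶/431.10 = 2319.7 K → 2320 K; t = 23.2.
G = 99.47·ln 23.2 − 161.1 = 99.47·3.1442 − 161.1 = 151.649.
Rounded: 152.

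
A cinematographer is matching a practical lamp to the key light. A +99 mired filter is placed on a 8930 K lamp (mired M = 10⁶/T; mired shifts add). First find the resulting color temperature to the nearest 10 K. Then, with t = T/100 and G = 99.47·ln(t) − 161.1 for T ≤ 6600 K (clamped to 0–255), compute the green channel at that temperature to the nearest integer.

M_in = 10⁶/8930 = 111.98; M_out = 111.98 + (+99) = 210.98.
T_out = 10⁶/210.98 = 4739.7 K → 4740 K; t = 47.4.
G = 99.47·ln 47.4 − 161.1 = 99.47·3.8586 − 161.1 = 222.717.
Rounded: 223.

223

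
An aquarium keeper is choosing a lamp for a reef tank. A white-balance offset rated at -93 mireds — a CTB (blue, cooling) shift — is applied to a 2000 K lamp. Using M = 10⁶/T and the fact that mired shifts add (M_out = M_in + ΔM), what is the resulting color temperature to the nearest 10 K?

M_in = 10⁶/2000 = 500.00 mireds.
M_out = 500.00 + (-93) = 407.00 mireds.
T_out = 10⁶/407.00 = 2457.0 K → 2460 K.

2460 K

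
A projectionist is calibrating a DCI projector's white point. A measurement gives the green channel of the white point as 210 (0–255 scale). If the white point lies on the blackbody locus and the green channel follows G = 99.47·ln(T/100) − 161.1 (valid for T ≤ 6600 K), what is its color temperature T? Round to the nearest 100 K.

4200 K

ln t = (210 + 161.1) / 99.47 = 3.7308.
t = e^3.7308 = 41.711.
T = 100·t = 4171 K → 4200 K to the nearest 100 K.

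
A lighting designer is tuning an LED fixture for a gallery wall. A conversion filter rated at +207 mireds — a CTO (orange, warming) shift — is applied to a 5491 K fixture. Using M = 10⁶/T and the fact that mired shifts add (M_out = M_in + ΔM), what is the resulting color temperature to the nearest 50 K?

M_in = 10⁶/5491 = 182.12 mireds.
M_out = 182.12 + (+207) = 389.12 mireds.
T_out = 10⁶/389.12 = 2569.9 K → 2550 K.

2550 K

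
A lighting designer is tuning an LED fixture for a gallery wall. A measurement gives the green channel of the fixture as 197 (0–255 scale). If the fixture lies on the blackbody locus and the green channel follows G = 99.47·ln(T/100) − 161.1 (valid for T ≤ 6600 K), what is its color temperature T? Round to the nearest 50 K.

3650 K

ln t = (197 + 161.1) / 99.47 = 3.6001.
t = e^3.6001 = 36.601.
T = 100·t = 3660 K → 3650 K to the nearest 50 K.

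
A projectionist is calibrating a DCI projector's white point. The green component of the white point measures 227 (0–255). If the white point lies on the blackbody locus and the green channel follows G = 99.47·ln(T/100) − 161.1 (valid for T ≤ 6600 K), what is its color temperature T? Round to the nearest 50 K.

ln t = (227 + 161.1) / 99.47 = 3.9017.
t = e^3.9017 = 49.485.
T = 100·t = 4949 K → 4950 K to the nearest 50 K.

4950 K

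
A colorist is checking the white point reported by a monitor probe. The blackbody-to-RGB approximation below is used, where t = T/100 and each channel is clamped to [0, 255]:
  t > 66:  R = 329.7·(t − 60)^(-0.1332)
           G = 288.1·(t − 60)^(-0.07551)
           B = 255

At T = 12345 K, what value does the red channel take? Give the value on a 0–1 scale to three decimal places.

t = 12345/100 = 123.45; the t > 66 branch applies.
R = 329.7·(123.45 − 60)^(-0.1332) = 329.7·63.45^(-0.1332) = 329.7·0.57533 = 189.686.
On a 0–1 scale: 189.686/255 = 0.7439 → 0.744.

0.744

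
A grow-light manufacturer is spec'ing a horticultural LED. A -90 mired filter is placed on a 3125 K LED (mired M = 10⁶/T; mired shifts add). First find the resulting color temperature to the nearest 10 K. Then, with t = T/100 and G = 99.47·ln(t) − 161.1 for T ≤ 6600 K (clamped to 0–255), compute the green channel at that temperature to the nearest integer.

214

M_in = 10⁶/3125 = 320.00; M_out = 320.00 + (-90) = 230.00.
T_out = 10⁶/230.00 = 4347.8 K → 4350 K; t = 43.5.
G = 99.47·ln 43.5 − 161.1 = 99.47·3.7728 − 161.1 = 214.177.
Rounded: 214.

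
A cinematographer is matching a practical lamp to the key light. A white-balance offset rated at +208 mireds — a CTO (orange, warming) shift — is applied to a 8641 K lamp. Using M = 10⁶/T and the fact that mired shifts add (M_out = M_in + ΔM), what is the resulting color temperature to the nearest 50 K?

3100 K

M_in = 10⁶/8641 = 115.73 mireds.
M_out = 115.73 + (+208) = 323.73 mireds.
T_out = 10⁶/323.73 = 3089.0 K → 3100 K.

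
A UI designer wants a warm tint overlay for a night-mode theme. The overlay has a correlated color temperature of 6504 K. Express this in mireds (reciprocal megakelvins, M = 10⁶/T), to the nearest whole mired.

154 mireds

M = 10⁶ / 6504 = 153.752 → 154 mireds.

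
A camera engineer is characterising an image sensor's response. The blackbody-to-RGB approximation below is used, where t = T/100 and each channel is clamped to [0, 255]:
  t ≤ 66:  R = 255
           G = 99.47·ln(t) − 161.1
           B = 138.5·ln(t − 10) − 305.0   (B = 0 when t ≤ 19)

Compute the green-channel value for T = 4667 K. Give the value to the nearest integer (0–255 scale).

221

t = 4667/100 = 46.67; the t ≤ 66 branch applies.
G = 99.47·ln 46.67 − 161.1 = 99.47·3.8431 − 161.1 = 221.173.
Rounded: 221.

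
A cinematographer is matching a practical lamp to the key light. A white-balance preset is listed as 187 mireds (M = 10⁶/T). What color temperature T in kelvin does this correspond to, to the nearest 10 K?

5350 K

T = 10⁶ / 187 = 5347.59 K → 5350 K.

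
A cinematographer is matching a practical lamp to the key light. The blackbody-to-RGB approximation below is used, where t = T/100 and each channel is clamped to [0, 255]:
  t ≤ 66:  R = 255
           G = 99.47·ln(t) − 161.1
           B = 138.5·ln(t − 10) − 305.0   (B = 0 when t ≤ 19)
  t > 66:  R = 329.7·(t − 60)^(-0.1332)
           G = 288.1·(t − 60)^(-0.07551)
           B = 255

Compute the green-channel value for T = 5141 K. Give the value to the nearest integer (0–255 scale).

231

t = 5141/100 = 51.41; the t ≤ 66 branch applies.
G = 99.47·ln 51.41 − 161.1 = 99.47·3.9398 − 161.1 = 230.795.
Rounded: 231.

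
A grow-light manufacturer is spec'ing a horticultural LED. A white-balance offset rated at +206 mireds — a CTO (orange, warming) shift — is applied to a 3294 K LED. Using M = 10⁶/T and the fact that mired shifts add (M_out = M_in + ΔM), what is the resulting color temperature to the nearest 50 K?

M_in = 10⁶/3294 = 303.58 mireds.
M_out = 303.58 + (+206) = 509.58 mireds.
T_out = 10⁶/509.58 = 1962.4 K → 1950 K.

1950 K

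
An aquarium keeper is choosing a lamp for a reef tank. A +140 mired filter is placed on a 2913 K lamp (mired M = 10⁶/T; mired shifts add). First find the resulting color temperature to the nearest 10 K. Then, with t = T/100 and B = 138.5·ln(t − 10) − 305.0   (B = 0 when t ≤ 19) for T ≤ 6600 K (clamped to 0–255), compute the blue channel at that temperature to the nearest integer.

23

M_in = 10⁶/2913 = 343.29; M_out = 343.29 + (+140) = 483.29.
T_out = 10⁶/483.29 = 2069.2 K → 2070 K; t = 20.7.
B = 138.5·ln(20.7 − 10) − 305.0 = 138.5·ln 10.7 − 305.0 = 138.5·2.3702 − 305.0 = 23.279.
Rounded: 23.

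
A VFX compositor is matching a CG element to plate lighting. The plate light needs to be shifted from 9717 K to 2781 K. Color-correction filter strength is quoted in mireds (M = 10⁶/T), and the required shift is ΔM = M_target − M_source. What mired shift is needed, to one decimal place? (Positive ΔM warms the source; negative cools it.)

+256.7 mireds

M_source = 10⁶/9717 = 102.912; M_target = 10⁶/2781 = 359.583.
ΔM = 359.583 − 102.912 = 256.670 → +256.7 mireds, a warming shift.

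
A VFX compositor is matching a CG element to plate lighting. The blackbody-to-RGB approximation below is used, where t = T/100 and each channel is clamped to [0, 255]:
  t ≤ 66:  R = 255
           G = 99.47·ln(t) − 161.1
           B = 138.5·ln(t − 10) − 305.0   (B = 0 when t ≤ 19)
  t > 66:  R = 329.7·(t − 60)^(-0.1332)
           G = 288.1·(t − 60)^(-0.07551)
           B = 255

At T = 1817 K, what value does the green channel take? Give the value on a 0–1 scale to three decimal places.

0.499

t = 1817/100 = 18.17; the t ≤ 66 branch applies.
G = 99.47·ln 18.17 − 161.1 = 99.47·2.8998 − 161.1 = 127.340.
On a 0–1 scale: 127.340/255 = 0.4994 → 0.499.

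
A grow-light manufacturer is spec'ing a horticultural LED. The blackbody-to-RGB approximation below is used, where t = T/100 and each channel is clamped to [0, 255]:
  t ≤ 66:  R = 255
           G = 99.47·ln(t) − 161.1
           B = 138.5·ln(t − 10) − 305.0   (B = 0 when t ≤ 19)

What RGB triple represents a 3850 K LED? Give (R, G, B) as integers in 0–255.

(255, 202, 159)

t = 3850/100 = 38.5; the t ≤ 66 branch applies.
R = 255 by definition for t ≤ 66.
G = 99.47·ln 38.5 − 161.1 = 99.47·3.6507 − 161.1 = 202.031.
B = 138.5·ln(38.5 − 10) − 305.0 = 138.5·ln 28.5 − 305.0 = 138.5·3.3499 − 305.0 = 158.962.
Rounded: (255, 202, 159).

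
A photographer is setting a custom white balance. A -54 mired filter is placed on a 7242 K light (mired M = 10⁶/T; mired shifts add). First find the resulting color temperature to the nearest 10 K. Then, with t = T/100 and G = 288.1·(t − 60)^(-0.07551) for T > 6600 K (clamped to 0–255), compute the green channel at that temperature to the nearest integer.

M_in = 10⁶/7242 = 138.08; M_out = 138.08 + (-54) = 84.08.
T_out = 10⁶/84.08 = 11893.0 K → 11890 K; t = 118.9.
G = 288.1·(118.9 − 60)^(-0.07551) = 288.1·58.9^(-0.07551) = 288.1·0.73509 = 211.778.
Rounded: 212.

212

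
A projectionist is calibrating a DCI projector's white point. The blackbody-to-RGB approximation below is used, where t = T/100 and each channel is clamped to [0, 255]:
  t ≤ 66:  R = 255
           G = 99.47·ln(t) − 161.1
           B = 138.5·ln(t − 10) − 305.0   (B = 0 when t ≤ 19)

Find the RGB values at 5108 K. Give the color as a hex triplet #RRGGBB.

#FFE6D2

t = 5108/100 = 51.08; the t ≤ 66 branch applies.
R = 255 by definition for t ≤ 66.
G = 99.47·ln 51.08 − 161.1 = 99.47·3.9334 − 161.1 = 230.155.
B = 138.5·ln(51.08 − 10) − 305.0 = 138.5·ln 41.08 − 305.0 = 138.5·3.7155 − 305.0 = 209.600.
Rounded: (255, 230, 210).
In hex: #FFE6D2.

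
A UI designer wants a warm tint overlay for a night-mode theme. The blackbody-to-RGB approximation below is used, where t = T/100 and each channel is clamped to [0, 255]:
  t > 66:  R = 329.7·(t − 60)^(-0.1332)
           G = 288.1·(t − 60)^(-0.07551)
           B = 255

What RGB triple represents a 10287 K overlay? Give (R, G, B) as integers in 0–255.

(200, 217, 255)

t = 10287/100 = 102.87; the t > 66 branch applies.
R = 329.7·(102.87 − 60)^(-0.1332) = 329.7·42.87^(-0.1332) = 329.7·0.60617 = 199.855.
G = 288.1·(102.87 − 60)^(-0.07551) = 288.1·42.87^(-0.07551) = 288.1·0.75293 = 216.920.
B = 255 by definition for t > 66.
Rounded: (200, 217, 255).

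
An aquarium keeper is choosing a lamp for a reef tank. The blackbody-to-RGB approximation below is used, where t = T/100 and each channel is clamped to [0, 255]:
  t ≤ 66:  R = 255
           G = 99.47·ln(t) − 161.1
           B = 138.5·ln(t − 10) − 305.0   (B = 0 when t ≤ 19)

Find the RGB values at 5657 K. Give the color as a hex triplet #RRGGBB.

#FFF0E3

t = 5657/100 = 56.57; the t ≤ 66 branch applies.
R = 255 by definition for t ≤ 66.
G = 99.47·ln 56.57 − 161.1 = 99.47·4.0355 − 161.1 = 240.309.
B = 138.5·ln(56.57 − 10) − 305.0 = 138.5·ln 46.57 − 305.0 = 138.5·3.8410 − 305.0 = 226.972.
Rounded: (255, 240, 227).
In hex: #FFF0E3.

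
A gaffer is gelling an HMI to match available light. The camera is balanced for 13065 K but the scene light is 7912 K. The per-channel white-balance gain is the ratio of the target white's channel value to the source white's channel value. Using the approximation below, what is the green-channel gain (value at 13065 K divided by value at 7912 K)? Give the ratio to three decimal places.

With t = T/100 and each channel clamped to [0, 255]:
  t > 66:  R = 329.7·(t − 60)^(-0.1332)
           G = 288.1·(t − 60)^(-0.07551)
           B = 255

At 7912 K (t = 79.12):
  G = 288.1·(79.12 − 60)^(-0.07551) = 288.1·19.12^(-0.07551) = 288.1·0.80027 = 230.557.
At 13065 K (t = 130.65):
  G = 288.1·(130.65 − 60)^(-0.07551) = 288.1·70.65^(-0.07551) = 288.1·0.72506 = 208.890.
Gain = 208.890 / 230.557 = 0.9060 → 0.906.

0.906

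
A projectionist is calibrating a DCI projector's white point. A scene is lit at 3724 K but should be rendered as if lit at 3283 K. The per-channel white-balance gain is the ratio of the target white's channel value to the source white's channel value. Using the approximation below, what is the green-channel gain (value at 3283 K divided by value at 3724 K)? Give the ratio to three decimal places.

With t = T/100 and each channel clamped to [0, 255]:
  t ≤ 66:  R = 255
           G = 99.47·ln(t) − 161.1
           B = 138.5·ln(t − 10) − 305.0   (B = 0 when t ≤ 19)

0.937

At 3724 K (t = 37.24):
  G = 99.47·ln 37.24 − 161.1 = 99.47·3.6174 − 161.1 = 198.721.
At 3283 K (t = 32.83):
  G = 99.47·ln 32.83 − 161.1 = 99.47·3.4913 − 161.1 = 186.184.
Gain = 186.184 / 198.721 = 0.9369 → 0.937.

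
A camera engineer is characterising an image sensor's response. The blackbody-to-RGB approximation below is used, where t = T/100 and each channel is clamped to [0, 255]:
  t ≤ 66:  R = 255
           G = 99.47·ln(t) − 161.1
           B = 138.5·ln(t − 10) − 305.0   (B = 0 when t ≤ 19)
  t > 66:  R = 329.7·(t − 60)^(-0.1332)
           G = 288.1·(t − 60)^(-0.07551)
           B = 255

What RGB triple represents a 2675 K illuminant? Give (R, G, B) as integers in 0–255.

(255, 166, 85)

t = 2675/100 = 26.75; the t ≤ 66 branch applies.
R = 255 by definition for t ≤ 66.
G = 99.47·ln 26.75 − 161.1 = 99.47·3.2865 − 161.1 = 165.812.
B = 138.5·ln(26.75 − 10) − 305.0 = 138.5·ln 16.75 − 305.0 = 138.5·2.8184 − 305.0 = 85.348.
Rounded: (255, 166, 85).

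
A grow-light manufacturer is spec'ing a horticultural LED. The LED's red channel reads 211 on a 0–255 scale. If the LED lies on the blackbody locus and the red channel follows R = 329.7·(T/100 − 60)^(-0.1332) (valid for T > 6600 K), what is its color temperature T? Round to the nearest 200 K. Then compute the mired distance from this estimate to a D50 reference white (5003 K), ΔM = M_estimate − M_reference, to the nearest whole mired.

-86 mireds

(t − 60)^(-0.1332) = 211/329.7 = 0.63998.
t − 60 = 0.63998^(1/-0.1332) = 0.63998^(-7.508) = 28.525, so t = 88.525.
T = 100·t = 8853 K → 8800 K to the nearest 200 K.
M_estimate = 10⁶/8800 = 113.64; M_reference = 10⁶/5003 = 199.88.
ΔM = 113.64 − 199.88 = -86.24 → -86 mireds.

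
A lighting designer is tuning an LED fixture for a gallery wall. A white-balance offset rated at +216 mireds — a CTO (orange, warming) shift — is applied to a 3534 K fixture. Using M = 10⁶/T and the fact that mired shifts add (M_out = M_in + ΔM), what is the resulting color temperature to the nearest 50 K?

M_in = 10⁶/3534 = 282.97 mireds.
M_out = 282.97 + (+216) = 498.97 mireds.
T_out = 10⁶/498.97 = 2004.1 K → 2000 K.

2000 K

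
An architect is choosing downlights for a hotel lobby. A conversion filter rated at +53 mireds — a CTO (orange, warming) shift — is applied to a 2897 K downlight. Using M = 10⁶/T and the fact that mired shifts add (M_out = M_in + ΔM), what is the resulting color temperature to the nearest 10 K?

2510 K

M_in = 10⁶/2897 = 345.18 mireds.
M_out = 345.18 + (+53) = 398.18 mireds.
T_out = 10⁶/398.18 = 2511.4 K → 2510 K.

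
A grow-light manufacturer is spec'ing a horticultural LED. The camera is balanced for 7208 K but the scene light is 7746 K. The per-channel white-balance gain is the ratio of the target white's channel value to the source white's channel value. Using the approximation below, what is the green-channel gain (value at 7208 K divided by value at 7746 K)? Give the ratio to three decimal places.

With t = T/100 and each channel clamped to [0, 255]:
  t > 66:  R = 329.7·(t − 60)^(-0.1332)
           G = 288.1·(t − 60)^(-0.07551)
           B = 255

At 7746 K (t = 77.46):
  G = 288.1·(77.46 − 60)^(-0.07551) = 288.1·17.46^(-0.07551) = 288.1·0.80577 = 232.143.
At 7208 K (t = 72.08):
  G = 288.1·(72.08 − 60)^(-0.07551) = 288.1·12.08^(-0.07551) = 288.1·0.82850 = 238.691.
Gain = 238.691 / 232.143 = 1.0282 → 1.028.

1.028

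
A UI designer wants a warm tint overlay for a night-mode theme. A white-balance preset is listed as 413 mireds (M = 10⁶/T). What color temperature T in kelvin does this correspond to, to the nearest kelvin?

T = 10⁶ / 413 = 2421.31 K → 2421 K.

2421 K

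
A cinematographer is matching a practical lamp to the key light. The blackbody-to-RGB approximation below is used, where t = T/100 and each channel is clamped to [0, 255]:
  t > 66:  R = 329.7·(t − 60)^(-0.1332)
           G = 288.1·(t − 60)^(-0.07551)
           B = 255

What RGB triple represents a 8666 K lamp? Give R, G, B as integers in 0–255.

R=213, G=225, B=255

t = 8666/100 = 86.66; the t > 66 branch applies.
R = 329.7·(86.66 − 60)^(-0.1332) = 329.7·26.66^(-0.1332) = 329.7·0.64577 = 212.909.
G = 288.1·(86.66 − 60)^(-0.07551) = 288.1·26.66^(-0.07551) = 288.1·0.78043 = 224.842.
B = 255 by definition for t > 66.
Rounded: (213, 225, 255).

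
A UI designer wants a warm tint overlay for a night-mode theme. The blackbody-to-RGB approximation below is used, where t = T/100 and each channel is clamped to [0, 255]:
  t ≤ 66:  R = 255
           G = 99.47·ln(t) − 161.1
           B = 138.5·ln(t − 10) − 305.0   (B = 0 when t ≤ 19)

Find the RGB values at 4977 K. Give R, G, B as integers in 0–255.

R=255, G=228, B=205

t = 4977/100 = 49.77; the t ≤ 66 branch applies.
R = 255 by definition for t ≤ 66.
G = 99.47·ln 49.77 − 161.1 = 99.47·3.9074 − 161.1 = 227.570.
B = 138.5·ln(49.77 − 10) − 305.0 = 138.5·ln 39.77 − 305.0 = 138.5·3.6831 − 305.0 = 205.111.
Rounded: (255, 228, 205).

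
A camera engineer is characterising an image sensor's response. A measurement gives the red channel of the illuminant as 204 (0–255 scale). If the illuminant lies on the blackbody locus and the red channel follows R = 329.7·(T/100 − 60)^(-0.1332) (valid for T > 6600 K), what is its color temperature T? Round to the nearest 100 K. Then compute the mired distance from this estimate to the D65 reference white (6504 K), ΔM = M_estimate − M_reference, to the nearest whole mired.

(t − 60)^(-0.1332) = 204/329.7 = 0.61874.
t − 60 = 0.61874^(1/-0.1332) = 0.61874^(-7.508) = 36.748, so t = 96.748.
T = 100·t = 9675 K → 9700 K to the nearest 100 K.
M_estimate = 10⁶/9700 = 103.09; M_reference = 10⁶/6504 = 153.75.
ΔM = 103.09 − 153.75 = -50.66 → -51 mireds.

-51 mireds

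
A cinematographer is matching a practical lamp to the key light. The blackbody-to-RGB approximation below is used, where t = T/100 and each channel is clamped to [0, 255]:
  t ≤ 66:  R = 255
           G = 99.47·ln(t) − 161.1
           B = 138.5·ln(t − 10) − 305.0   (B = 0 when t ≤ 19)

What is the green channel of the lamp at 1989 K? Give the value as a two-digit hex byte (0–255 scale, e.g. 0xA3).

t = 1989/100 = 19.89; the t ≤ 66 branch applies.
G = 99.47·ln 19.89 − 161.1 = 99.47·2.9902 − 161.1 = 136.337.
Rounded: 136; in hex, 0x88.

0x88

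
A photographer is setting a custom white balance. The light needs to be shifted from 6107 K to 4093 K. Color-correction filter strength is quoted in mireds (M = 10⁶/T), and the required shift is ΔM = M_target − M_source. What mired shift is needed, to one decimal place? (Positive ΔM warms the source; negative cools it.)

+80.6 mireds

M_source = 10⁶/6107 = 163.747; M_target = 10⁶/4093 = 244.320.
ΔM = 244.320 − 163.747 = 80.573 → +80.6 mireds, a warming shift.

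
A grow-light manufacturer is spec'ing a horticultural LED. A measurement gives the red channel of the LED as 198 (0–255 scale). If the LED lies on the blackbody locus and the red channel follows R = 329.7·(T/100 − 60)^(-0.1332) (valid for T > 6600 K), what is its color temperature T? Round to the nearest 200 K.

10600 K

(t − 60)^(-0.1332) = 198/329.7 = 0.60055.
t − 60 = 0.60055^(1/-0.1332) = 0.60055^(-7.508) = 45.980, so t = 105.980.
T = 100·t = 10598 K → 10600 K to the nearest 200 K.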